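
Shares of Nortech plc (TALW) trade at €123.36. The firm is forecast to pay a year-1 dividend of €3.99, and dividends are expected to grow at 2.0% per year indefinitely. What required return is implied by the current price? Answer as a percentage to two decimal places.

5.23%

Rearranging the constant-growth DDM: r = D₁/P₀ + g.
r = 3.9900 / 123.36 + 0.02 = 0.03234 + 0.02 = 0.05234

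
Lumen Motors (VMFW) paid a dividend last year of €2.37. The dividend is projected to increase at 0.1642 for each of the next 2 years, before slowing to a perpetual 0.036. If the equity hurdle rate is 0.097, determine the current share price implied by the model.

€50.52

Two-stage DDM. Project D₁…D_2 at 0.1642, terminal growth 0.036, discount at r = 0.097.
D_1 = 2.7592
D_2 = 3.2122
Terminal value at t=2: TV = D_3/(r−g) = 3.3278/(0.097−0.036) = 54.5549
P₀ = 2.7592/(1+0.097)^1 + 3.2122/(1+0.097)^2 + 54.5549/(1+0.097)^2 = 50.5180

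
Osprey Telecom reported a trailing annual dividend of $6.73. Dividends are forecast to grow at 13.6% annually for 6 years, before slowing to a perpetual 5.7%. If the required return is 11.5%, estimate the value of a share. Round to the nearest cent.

$180.30

Two-stage DDM. Project D₁…D_6 at 0.136, terminal growth 0.057, discount at r = 0.115.
D_1 = 7.6453
D_2 = 8.6850
D_3 = 9.8662
D_4 = 11.2080
D_5 = 12.7323
D_6 = 14.4639
Terminal value at t=6: TV = D_7/(r−g) = 15.2883/(0.115−0.057) = 263.5919
P₀ = 7.6453/(1+0.115)^1 + 8.6850/(1+0.115)^2 + 9.8662/(1+0.115)^3 + 11.2080/(1+0.115)^4 + 12.7323/(1+0.115)^5 + 14.4639/(1+0.115)^6 + 263.5919/(1+0.115)^6 = 180.3045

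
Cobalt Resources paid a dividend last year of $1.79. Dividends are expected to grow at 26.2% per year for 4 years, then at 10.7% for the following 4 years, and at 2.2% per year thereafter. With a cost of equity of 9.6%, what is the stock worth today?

$68.45

Three-stage DDM. Project D₁…D_8; terminal Gordon value at t=8 with g = 0.022; discount at r = 0.096.
D_1 = 2.2590
D_2 = 2.8508
D_3 = 3.5978
D_4 = 4.5404
D_5 = 5.0262
D_6 = 5.5640
D_7 = 6.1593
D_8 = 6.8184
TV_8 = 6.9684/(0.096−0.022) = 94.1673
P₀ = Σ Dₜ/(1+r)ᵗ + TV_8/(1+r)^8 = 68.4483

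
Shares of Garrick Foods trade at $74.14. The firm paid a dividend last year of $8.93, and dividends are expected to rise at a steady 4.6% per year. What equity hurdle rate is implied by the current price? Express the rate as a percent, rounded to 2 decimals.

17.20%

Rearranging the constant-growth DDM: r = D₁/P₀ + g.
D₁ = 8.93 × (1 + 0.046) = 9.3408.
r = 9.3408 / 74.14 + 0.046 = 0.12599 + 0.046 = 0.17199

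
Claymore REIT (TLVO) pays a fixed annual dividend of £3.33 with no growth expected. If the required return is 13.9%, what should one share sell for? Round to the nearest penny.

£23.96

Zero-growth DDM (perpetuity): P₀ = D/r = 3.33 / 0.139 = 23.9568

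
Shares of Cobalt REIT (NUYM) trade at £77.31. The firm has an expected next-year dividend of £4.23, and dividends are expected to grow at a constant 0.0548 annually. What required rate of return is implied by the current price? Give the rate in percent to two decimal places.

Rearranging the constant-growth DDM: r = D₁/P₀ + g.
r = 4.2300 / 77.31 + 0.0548 = 0.05471 + 0.0548 = 0.10951

10.95%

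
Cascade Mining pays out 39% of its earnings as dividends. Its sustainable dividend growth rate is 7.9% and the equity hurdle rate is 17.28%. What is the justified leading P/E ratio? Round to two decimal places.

Justified leading P/E = b/(r−g) = 0.39/(0.1728−0.079) = 4.1578

4.16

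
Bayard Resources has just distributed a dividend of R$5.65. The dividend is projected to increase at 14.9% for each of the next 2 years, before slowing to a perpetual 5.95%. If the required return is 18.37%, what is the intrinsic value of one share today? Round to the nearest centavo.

R$56.22

Two-stage DDM. Project D₁…D_2 at 0.149, terminal growth 0.0595, discount at r = 0.1837.
D_1 = 6.4919
D_2 = 7.4591
Terminal value at t=2: TV = D_3/(r−g) = 7.9030/(0.1837−0.0595) = 63.6309
P₀ = 6.4919/(1+0.1837)^1 + 7.4591/(1+0.1837)^2 + 63.6309/(1+0.1837)^2 = 56.2214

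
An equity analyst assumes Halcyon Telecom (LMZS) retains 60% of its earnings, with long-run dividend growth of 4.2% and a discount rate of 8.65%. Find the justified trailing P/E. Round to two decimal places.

9.37

Payout ratio b = 1 − 0.60 = 0.40.
Justified trailing P/E = b(1+g)/(r−g) = 0.40×(1+0.042)/(0.0865−0.042) = 9.3663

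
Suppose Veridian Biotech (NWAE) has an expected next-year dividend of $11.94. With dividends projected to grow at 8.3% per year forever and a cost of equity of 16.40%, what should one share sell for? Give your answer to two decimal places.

$147.41

Gordon growth model: P₀ = D₁/(r − g), with D₁ = 11.94 given directly.
P₀ = 11.9400 / (0.164 − 0.083) = 11.9400 / 0.081 = 147.4074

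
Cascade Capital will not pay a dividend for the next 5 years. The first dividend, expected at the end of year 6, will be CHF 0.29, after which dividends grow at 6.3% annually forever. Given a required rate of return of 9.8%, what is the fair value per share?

CHF 5.19

Deferred-dividend DDM. At t=5 the remaining stream is a growing perpetuity with first payment D_6 = 0.29.
V_5 = D_6/(r−g) = 0.29/(0.098−0.063) = 8.2857
P₀ = V_5/(1+r)^5 = 8.2857/(1+0.098)^5 = 5.1918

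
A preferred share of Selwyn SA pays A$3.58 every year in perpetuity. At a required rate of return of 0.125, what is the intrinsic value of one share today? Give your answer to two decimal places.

A$28.64

Zero-growth DDM (perpetuity): P₀ = D/r = 3.58 / 0.125 = 28.6400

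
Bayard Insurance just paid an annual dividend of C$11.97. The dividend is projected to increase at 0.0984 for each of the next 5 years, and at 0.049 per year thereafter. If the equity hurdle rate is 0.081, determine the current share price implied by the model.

Two-stage DDM. Project D₁…D_5 at 0.0984, terminal growth 0.049, discount at r = 0.081.
D_1 = 13.1478
D_2 = 14.4416
D_3 = 15.8626
D_4 = 17.4235
D_5 = 19.1380
Terminal value at t=5: TV = D_6/(r−g) = 20.0758/(0.081−0.049) = 627.3679
P₀ = 13.1478/(1+0.081)^1 + 14.4416/(1+0.081)^2 + 15.8626/(1+0.081)^3 + 17.4235/(1+0.081)^4 + 19.1380/(1+0.081)^5 + 627.3679/(1+0.081)^5 = 487.8076

C$487.81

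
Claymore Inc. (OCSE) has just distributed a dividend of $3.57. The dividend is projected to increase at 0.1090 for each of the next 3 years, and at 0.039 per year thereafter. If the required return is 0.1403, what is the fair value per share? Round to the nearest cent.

$43.82

Two-stage DDM. Project D₁…D_3 at 0.109, terminal growth 0.039, discount at r = 0.1403.
D_1 = 3.9591
D_2 = 4.3907
D_3 = 4.8693
Terminal value at t=3: TV = D_4/(r−g) = 5.0592/(0.1403−0.039) = 49.9423
P₀ = 3.9591/(1+0.1403)^1 + 4.3907/(1+0.1403)^2 + 4.8693/(1+0.1403)^3 + 49.9423/(1+0.1403)^3 = 43.8158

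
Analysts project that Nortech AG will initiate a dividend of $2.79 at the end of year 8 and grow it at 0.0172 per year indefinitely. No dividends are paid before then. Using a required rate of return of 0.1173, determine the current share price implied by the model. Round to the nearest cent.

$12.82

Deferred-dividend DDM. At t=7 the remaining stream is a growing perpetuity with first payment D_8 = 2.79.
V_7 = D_8/(r−g) = 2.79/(0.1173−0.0172) = 27.8721
P₀ = V_7/(1+r)^7 = 27.8721/(1+0.1173)^7 = 12.8228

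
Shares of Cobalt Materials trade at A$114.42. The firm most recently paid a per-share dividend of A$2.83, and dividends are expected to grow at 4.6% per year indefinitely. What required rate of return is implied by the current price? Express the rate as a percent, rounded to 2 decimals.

7.19%

Rearranging the constant-growth DDM: r = D₁/P₀ + g.
D₁ = 2.83 × (1 + 0.046) = 2.9602.
r = 2.9602 / 114.42 + 0.046 = 0.02587 + 0.046 = 0.07187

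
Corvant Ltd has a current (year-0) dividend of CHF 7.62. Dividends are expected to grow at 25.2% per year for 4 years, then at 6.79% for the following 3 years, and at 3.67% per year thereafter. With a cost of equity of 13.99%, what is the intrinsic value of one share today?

CHF 159.58

Three-stage DDM. Project D₁…D_7; terminal Gordon value at t=7 with g = 0.0367; discount at r = 0.1399.
D_1 = 9.5402
D_2 = 11.9444
D_3 = 14.9544
D_4 = 18.7229
D_5 = 19.9941
D_6 = 21.3517
D_7 = 22.8015
TV_7 = 23.6383/(0.1399−0.0367) = 229.0538
P₀ = Σ Dₜ/(1+r)ᵗ + TV_7/(1+r)^7 = 159.5817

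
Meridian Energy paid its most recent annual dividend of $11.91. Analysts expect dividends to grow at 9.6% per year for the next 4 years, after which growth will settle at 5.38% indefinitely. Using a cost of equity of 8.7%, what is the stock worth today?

Two-stage DDM. Project D₁…D_4 at 0.096, terminal growth 0.0538, discount at r = 0.087.
D_1 = 13.0534
D_2 = 14.3065
D_3 = 15.6799
D_4 = 17.1852
Terminal value at t=4: TV = D_5/(r−g) = 18.1097/(0.087−0.0538) = 545.4740
P₀ = 13.0534/(1+0.087)^1 + 14.3065/(1+0.087)^2 + 15.6799/(1+0.087)^3 + 17.1852/(1+0.087)^4 + 545.4740/(1+0.087)^4 = 439.3456

$439.35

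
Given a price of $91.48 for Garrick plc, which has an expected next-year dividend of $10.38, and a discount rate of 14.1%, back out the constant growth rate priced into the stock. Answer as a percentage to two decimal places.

From P₀ = D₁/(r − g), the implied growth is g = r − D₁/P₀.
g = 0.141 − 10.38/91.48 = 0.141 − 0.11347 = 0.02753

2.75%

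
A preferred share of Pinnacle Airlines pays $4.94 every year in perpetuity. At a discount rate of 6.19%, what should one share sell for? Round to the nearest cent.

Zero-growth DDM (perpetuity): P₀ = D/r = 4.94 / 0.0619 = 79.8061

$79.81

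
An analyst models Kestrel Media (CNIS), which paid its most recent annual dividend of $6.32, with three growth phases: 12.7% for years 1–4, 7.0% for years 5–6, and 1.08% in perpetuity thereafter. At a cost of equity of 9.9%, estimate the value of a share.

$116.29

Three-stage DDM. Project D₁…D_6; terminal Gordon value at t=6 with g = 0.0108; discount at r = 0.099.
D_1 = 7.1226
D_2 = 8.0272
D_3 = 9.0467
D_4 = 10.1956
D_5 = 10.9093
D_6 = 11.6729
TV_6 = 11.7990/(0.099−0.0108) = 133.7756
P₀ = Σ Dₜ/(1+r)ᵗ + TV_6/(1+r)^6 = 116.2876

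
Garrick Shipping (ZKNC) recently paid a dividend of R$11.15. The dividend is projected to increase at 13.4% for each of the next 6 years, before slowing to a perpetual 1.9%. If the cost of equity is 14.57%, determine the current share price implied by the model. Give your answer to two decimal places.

R$148.87

Two-stage DDM. Project D₁…D_6 at 0.134, terminal growth 0.019, discount at r = 0.1457.
D_1 = 12.6441
D_2 = 14.3384
D_3 = 16.2598
D_4 = 18.4386
D_5 = 20.9093
D_6 = 23.7112
Terminal value at t=6: TV = D_7/(r−g) = 24.1617/(0.1457−0.019) = 190.7000
P₀ = 12.6441/(1+0.1457)^1 + 14.3384/(1+0.1457)^2 + 16.2598/(1+0.1457)^3 + 18.4386/(1+0.1457)^4 + 20.9093/(1+0.1457)^5 + 23.7112/(1+0.1457)^6 + 190.7000/(1+0.1457)^6 = 148.8681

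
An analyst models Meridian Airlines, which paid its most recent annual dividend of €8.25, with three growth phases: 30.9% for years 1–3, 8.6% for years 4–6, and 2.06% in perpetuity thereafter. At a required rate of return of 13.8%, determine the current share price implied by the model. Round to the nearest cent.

€162.15

Three-stage DDM. Project D₁…D_6; terminal Gordon value at t=6 with g = 0.0206; discount at r = 0.138.
D_1 = 10.7992
D_2 = 14.1362
D_3 = 18.5043
D_4 = 20.0957
D_5 = 21.8239
D_6 = 23.7008
TV_6 = 24.1890/(0.138−0.0206) = 206.0392
P₀ = Σ Dₜ/(1+r)ᵗ + TV_6/(1+r)^6 = 162.1529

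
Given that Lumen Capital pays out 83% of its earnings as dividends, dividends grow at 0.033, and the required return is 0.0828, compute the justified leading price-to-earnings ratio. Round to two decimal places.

Justified leading P/E = b/(r−g) = 0.83/(0.0828−0.033) = 16.6667

16.67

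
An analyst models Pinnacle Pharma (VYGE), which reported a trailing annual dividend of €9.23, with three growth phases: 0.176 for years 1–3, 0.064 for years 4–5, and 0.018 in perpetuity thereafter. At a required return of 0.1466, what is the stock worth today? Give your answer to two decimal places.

Three-stage DDM. Project D₁…D_5; terminal Gordon value at t=5 with g = 0.018; discount at r = 0.1466.
D_1 = 10.8545
D_2 = 12.7649
D_3 = 15.0115
D_4 = 15.9722
D_5 = 16.9944
TV_5 = 17.3003/(0.1466−0.018) = 134.5283
P₀ = Σ Dₜ/(1+r)ᵗ + TV_5/(1+r)^5 = 114.8326

€114.83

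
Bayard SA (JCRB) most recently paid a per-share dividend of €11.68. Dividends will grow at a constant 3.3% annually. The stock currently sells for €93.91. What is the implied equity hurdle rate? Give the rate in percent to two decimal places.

Rearranging the constant-growth DDM: r = D₁/P₀ + g.
D₁ = 11.68 × (1 + 0.033) = 12.0654.
r = 12.0654 / 93.91 + 0.033 = 0.12848 + 0.033 = 0.16148

16.15%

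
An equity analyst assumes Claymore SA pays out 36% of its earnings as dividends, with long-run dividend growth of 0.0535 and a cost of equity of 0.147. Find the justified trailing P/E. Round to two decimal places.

Justified trailing P/E = b(1+g)/(r−g) = 0.36×(1+0.0535)/(0.147−0.0535) = 4.0563

4.06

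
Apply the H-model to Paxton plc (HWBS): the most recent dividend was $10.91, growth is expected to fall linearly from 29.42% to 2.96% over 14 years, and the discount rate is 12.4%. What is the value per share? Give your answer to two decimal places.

$333.06

H-model: P₀ = D₀[(1+g_L) + H(g_S−g_L)]/(r−g_L), with H = 14/2 = 7.
P₀ = 10.91 × [(1+0.0296) + 7×(0.2942−0.0296)] / (0.124−0.0296)
   = 10.91 × 2.8818 / 0.0944 = 333.0555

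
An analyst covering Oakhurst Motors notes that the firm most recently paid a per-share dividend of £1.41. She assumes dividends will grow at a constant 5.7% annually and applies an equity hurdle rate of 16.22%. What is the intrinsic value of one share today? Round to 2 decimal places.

£14.17

Gordon growth model: P₀ = D₁/(r − g). D₁ = 1.41 × (1 + 0.057) = 1.4904.
P₀ = 1.4904 / (0.1622 − 0.057) = 1.4904 / 0.1052 = 14.1670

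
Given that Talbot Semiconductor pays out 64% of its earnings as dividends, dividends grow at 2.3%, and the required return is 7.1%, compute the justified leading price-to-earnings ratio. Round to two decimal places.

Justified leading P/E = b/(r−g) = 0.64/(0.071−0.023) = 13.3333

13.33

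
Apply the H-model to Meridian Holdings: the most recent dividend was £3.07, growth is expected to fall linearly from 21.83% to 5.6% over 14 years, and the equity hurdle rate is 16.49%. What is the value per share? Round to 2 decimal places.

H-model: P₀ = D₀[(1+g_L) + H(g_S−g_L)]/(r−g_L), with H = 14/2 = 7.
P₀ = 3.07 × [(1+0.056) + 7×(0.2183−0.056)] / (0.1649−0.056)
   = 3.07 × 2.1921 / 0.1089 = 61.7975

£61.80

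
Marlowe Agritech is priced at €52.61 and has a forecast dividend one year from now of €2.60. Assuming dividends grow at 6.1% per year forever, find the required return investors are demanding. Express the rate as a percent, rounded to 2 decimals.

11.04%

Rearranging the constant-growth DDM: r = D₁/P₀ + g.
r = 2.6000 / 52.61 + 0.061 = 0.04942 + 0.061 = 0.11042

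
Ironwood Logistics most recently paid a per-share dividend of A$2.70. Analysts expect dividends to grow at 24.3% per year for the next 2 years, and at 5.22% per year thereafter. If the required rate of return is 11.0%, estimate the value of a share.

Two-stage DDM. Project D₁…D_2 at 0.243, terminal growth 0.0522, discount at r = 0.11.
D_1 = 3.3561
D_2 = 4.1716
Terminal value at t=2: TV = D_3/(r−g) = 4.3894/(0.11−0.0522) = 75.9410
P₀ = 3.3561/(1+0.11)^1 + 4.1716/(1+0.11)^2 + 75.9410/(1+0.11)^2 = 68.0447

A$68.04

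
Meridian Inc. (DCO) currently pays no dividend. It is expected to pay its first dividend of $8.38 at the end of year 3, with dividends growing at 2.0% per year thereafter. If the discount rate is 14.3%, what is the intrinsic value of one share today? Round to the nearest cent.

$52.15

Deferred-dividend DDM. At t=2 the remaining stream is a growing perpetuity with first payment D_3 = 8.38.
V_2 = D_3/(r−g) = 8.38/(0.143−0.02) = 68.1301
P₀ = V_2/(1+r)^2 = 68.1301/(1+0.143)^2 = 52.1491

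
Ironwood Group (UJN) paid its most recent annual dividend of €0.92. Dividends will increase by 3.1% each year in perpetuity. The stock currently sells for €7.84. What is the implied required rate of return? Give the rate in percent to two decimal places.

15.20%

Rearranging the constant-growth DDM: r = D₁/P₀ + g.
D₁ = 0.92 × (1 + 0.031) = 0.9485.
r = 0.9485 / 7.84 + 0.031 = 0.12098 + 0.031 = 0.15198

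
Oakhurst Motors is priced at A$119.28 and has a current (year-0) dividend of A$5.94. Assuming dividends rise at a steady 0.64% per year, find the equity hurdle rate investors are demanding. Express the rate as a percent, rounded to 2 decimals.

5.65%

Rearranging the constant-growth DDM: r = D₁/P₀ + g.
D₁ = 5.94 × (1 + 0.0064) = 5.9780.
r = 5.9780 / 119.28 + 0.0064 = 0.05012 + 0.0064 = 0.05652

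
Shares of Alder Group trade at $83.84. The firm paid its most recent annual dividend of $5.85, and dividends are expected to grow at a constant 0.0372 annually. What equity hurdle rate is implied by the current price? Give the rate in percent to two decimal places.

Rearranging the constant-growth DDM: r = D₁/P₀ + g.
D₁ = 5.85 × (1 + 0.0372) = 6.0676.
r = 6.0676 / 83.84 + 0.0372 = 0.07237 + 0.0372 = 0.10957

10.96%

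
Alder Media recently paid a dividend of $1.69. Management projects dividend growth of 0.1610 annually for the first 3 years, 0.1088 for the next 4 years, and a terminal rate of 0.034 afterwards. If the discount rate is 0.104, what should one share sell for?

Three-stage DDM. Project D₁…D_7; terminal Gordon value at t=7 with g = 0.034; discount at r = 0.104.
D_1 = 1.9621
D_2 = 2.2780
D_3 = 2.6447
D_4 = 2.9325
D_5 = 3.2515
D_6 = 3.6053
D_7 = 3.9976
TV_7 = 4.1335/(0.104−0.034) = 59.0498
P₀ = Σ Dₜ/(1+r)ᵗ + TV_7/(1+r)^7 = 43.1014

$43.10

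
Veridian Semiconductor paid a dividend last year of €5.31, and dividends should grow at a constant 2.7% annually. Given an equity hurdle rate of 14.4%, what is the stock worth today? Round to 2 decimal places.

Gordon growth model: P₀ = D₁/(r − g). D₁ = 5.31 × (1 + 0.027) = 5.4534.
P₀ = 5.4534 / (0.144 − 0.027) = 5.4534 / 0.117 = 46.6100

€46.61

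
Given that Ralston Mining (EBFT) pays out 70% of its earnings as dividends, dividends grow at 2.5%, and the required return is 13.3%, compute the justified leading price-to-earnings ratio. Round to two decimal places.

6.48

Justified leading P/E = b/(r−g) = 0.70/(0.133−0.025) = 6.4815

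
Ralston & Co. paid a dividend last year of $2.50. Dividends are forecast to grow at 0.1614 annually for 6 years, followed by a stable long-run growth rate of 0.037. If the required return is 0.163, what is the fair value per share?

$35.33

Two-stage DDM. Project D₁…D_6 at 0.1614, terminal growth 0.037, discount at r = 0.163.
D_1 = 2.9035
D_2 = 3.3721
D_3 = 3.9164
D_4 = 4.5485
D_5 = 5.2826
D_6 = 6.1352
Terminal value at t=6: TV = D_7/(r−g) = 6.3622/(0.163−0.037) = 50.4939
P₀ = 2.9035/(1+0.163)^1 + 3.3721/(1+0.163)^2 + 3.9164/(1+0.163)^3 + 4.5485/(1+0.163)^4 + 5.2826/(1+0.163)^5 + 6.1352/(1+0.163)^6 + 50.4939/(1+0.163)^6 = 35.3341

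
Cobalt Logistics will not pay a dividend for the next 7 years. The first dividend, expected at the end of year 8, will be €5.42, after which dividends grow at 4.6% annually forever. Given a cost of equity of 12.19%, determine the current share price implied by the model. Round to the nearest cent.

Deferred-dividend DDM. At t=7 the remaining stream is a growing perpetuity with first payment D_8 = 5.42.
V_7 = D_8/(r−g) = 5.42/(0.1219−0.046) = 71.4097
P₀ = V_7/(1+r)^7 = 71.4097/(1+0.1219)^7 = 31.9211

€31.92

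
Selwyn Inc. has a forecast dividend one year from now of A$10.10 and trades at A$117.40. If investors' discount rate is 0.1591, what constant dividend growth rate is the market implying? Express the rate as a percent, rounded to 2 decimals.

7.31%

From P₀ = D₁/(r − g), the implied growth is g = r − D₁/P₀.
g = 0.1591 − 10.10/117.40 = 0.1591 − 0.08603 = 0.07307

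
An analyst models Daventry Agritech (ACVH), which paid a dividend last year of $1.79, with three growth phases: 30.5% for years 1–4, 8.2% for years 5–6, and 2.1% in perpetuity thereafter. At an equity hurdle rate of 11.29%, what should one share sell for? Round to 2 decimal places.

$52.86

Three-stage DDM. Project D₁…D_6; terminal Gordon value at t=6 with g = 0.021; discount at r = 0.1129.
D_1 = 2.3359
D_2 = 3.0484
D_3 = 3.9782
D_4 = 5.1915
D_5 = 5.6172
D_6 = 6.0778
TV_6 = 6.2055/(0.1129−0.021) = 67.5243
P₀ = Σ Dₜ/(1+r)ᵗ + TV_6/(1+r)^6 = 52.8605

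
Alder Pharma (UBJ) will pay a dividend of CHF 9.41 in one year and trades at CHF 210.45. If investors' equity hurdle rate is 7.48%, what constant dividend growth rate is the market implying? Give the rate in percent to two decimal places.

From P₀ = D₁/(r − g), the implied growth is g = r − D₁/P₀.
g = 0.0748 − 9.41/210.45 = 0.0748 − 0.04471 = 0.03009

3.01%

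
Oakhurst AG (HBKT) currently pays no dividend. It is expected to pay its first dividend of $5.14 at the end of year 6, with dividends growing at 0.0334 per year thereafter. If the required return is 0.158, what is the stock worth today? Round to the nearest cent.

$19.81

Deferred-dividend DDM. At t=5 the remaining stream is a growing perpetuity with first payment D_6 = 5.14.
V_5 = D_6/(r−g) = 5.14/(0.158−0.0334) = 41.2520
P₀ = V_5/(1+r)^5 = 41.2520/(1+0.158)^5 = 19.8108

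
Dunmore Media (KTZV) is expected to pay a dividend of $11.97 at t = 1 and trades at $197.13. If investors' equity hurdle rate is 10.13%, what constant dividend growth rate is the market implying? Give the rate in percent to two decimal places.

From P₀ = D₁/(r − g), the implied growth is g = r − D₁/P₀.
g = 0.1013 − 11.97/197.13 = 0.1013 − 0.06072 = 0.04058

4.06%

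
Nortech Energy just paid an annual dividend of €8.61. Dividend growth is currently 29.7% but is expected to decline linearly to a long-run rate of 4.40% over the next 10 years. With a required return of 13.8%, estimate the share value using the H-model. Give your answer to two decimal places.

H-model: P₀ = D₀[(1+g_L) + H(g_S−g_L)]/(r−g_L), with H = 10/2 = 5.
P₀ = 8.61 × [(1+0.044) + 5×(0.297−0.044)] / (0.138−0.044)
   = 8.61 × 2.3090 / 0.094 = 211.4946

€211.49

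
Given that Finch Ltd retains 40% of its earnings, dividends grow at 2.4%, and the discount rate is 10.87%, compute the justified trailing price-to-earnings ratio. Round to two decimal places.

7.25

Payout ratio b = 1 − 0.40 = 0.60.
Justified trailing P/E = b(1+g)/(r−g) = 0.60×(1+0.024)/(0.1087−0.024) = 7.2538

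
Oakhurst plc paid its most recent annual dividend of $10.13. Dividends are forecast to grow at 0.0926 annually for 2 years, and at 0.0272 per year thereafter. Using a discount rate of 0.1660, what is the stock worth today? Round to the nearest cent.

$84.21

Two-stage DDM. Project D₁…D_2 at 0.0926, terminal growth 0.0272, discount at r = 0.166.
D_1 = 11.0680
D_2 = 12.0929
Terminal value at t=2: TV = D_3/(r−g) = 12.4219/(0.166−0.0272) = 89.4947
P₀ = 11.0680/(1+0.166)^1 + 12.0929/(1+0.166)^2 + 89.4947/(1+0.166)^2 = 84.2135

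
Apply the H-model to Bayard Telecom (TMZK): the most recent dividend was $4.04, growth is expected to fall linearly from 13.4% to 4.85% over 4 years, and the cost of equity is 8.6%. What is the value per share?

H-model: P₀ = D₀[(1+g_L) + H(g_S−g_L)]/(r−g_L), with H = 4/2 = 2.
P₀ = 4.04 × [(1+0.0485) + 2×(0.134−0.0485)] / (0.086−0.0485)
   = 4.04 × 1.2195 / 0.0375 = 131.3808

$131.38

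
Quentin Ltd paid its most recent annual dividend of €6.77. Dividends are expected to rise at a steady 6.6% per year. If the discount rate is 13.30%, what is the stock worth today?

Gordon growth model: P₀ = D₁/(r − g). D₁ = 6.77 × (1 + 0.066) = 7.2168.
P₀ = 7.2168 / (0.133 − 0.066) = 7.2168 / 0.067 = 107.7137

€107.71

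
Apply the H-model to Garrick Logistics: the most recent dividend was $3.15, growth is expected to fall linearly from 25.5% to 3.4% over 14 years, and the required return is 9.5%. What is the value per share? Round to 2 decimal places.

H-model: P₀ = D₀[(1+g_L) + H(g_S−g_L)]/(r−g_L), with H = 14/2 = 7.
P₀ = 3.15 × [(1+0.034) + 7×(0.255−0.034)] / (0.095−0.034)
   = 3.15 × 2.5810 / 0.061 = 133.2811

$133.28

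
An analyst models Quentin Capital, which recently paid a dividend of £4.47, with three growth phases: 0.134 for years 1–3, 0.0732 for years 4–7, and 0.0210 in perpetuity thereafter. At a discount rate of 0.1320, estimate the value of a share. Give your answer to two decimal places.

Three-stage DDM. Project D₁…D_7; terminal Gordon value at t=7 with g = 0.021; discount at r = 0.132.
D_1 = 5.0690
D_2 = 5.7482
D_3 = 6.5185
D_4 = 6.9956
D_5 = 7.5077
D_6 = 8.0573
D_7 = 8.6471
TV_7 = 8.8287/(0.132−0.021) = 79.5375
P₀ = Σ Dₜ/(1+r)ᵗ + TV_7/(1+r)^7 = 62.6087

£62.61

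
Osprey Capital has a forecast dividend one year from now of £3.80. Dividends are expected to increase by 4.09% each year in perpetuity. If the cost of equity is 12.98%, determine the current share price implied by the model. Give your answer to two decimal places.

£42.74

Gordon growth model: P₀ = D₁/(r − g), with D₁ = 3.80 given directly.
P₀ = 3.8000 / (0.1298 − 0.0409) = 3.8000 / 0.0889 = 42.7447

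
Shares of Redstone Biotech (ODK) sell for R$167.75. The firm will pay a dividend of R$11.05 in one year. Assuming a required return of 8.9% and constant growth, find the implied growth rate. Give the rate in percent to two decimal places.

From P₀ = D₁/(r − g), the implied growth is g = r − D₁/P₀.
g = 0.089 − 11.05/167.75 = 0.089 − 0.06587 = 0.02313

2.31%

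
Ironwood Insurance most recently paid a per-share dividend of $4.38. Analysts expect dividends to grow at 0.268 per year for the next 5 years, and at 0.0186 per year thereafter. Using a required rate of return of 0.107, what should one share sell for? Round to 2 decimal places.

Two-stage DDM. Project D₁…D_5 at 0.268, terminal growth 0.0186, discount at r = 0.107.
D_1 = 5.5538
D_2 = 7.0423
D_3 = 8.9296
D_4 = 11.3227
D_5 = 14.3572
Terminal value at t=5: TV = D_6/(r−g) = 14.6243/(0.107−0.0186) = 165.4329
P₀ = 5.5538/(1+0.107)^1 + 7.0423/(1+0.107)^2 + 8.9296/(1+0.107)^3 + 11.3227/(1+0.107)^4 + 14.3572/(1+0.107)^5 + 165.4329/(1+0.107)^5 = 133.0363

$133.04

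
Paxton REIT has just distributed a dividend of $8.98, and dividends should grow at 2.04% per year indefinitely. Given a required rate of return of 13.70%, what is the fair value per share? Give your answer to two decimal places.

Gordon growth model: P₀ = D₁/(r − g). D₁ = 8.98 × (1 + 0.0204) = 9.1632.
P₀ = 9.1632 / (0.137 − 0.0204) = 9.1632 / 0.1166 = 78.5866

$78.59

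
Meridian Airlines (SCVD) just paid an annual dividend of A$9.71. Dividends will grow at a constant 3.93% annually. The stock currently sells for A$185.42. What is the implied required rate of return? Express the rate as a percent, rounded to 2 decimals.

9.37%

Rearranging the constant-growth DDM: r = D₁/P₀ + g.
D₁ = 9.71 × (1 + 0.0393) = 10.0916.
r = 10.0916 / 185.42 + 0.0393 = 0.05443 + 0.0393 = 0.09373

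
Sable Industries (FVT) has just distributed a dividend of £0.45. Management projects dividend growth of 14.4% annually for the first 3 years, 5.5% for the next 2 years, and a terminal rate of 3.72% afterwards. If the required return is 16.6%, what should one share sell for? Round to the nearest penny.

£4.83

Three-stage DDM. Project D₁…D_5; terminal Gordon value at t=5 with g = 0.0372; discount at r = 0.166.
D_1 = 0.5148
D_2 = 0.5889
D_3 = 0.6737
D_4 = 0.7108
D_5 = 0.7499
TV_5 = 0.7778/(0.166−0.0372) = 6.0387
P₀ = Σ Dₜ/(1+r)ᵗ + TV_5/(1+r)^5 = 4.8341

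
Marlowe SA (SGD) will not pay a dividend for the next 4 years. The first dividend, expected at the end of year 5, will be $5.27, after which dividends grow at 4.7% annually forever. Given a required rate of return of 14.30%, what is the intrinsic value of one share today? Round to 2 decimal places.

$32.16

Deferred-dividend DDM. At t=4 the remaining stream is a growing perpetuity with first payment D_5 = 5.27.
V_4 = D_5/(r−g) = 5.27/(0.143−0.047) = 54.8958
P₀ = V_4/(1+r)^4 = 54.8958/(1+0.143)^4 = 32.1628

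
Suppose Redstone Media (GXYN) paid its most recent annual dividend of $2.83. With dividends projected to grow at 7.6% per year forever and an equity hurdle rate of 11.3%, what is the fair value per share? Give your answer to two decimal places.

Gordon growth model: P₀ = D₁/(r − g). D₁ = 2.83 × (1 + 0.076) = 3.0451.
P₀ = 3.0451 / (0.113 − 0.076) = 3.0451 / 0.037 = 82.2995

$82.30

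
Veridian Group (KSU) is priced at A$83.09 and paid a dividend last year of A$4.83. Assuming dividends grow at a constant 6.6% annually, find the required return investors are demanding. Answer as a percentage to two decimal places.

12.80%

Rearranging the constant-growth DDM: r = D₁/P₀ + g.
D₁ = 4.83 × (1 + 0.066) = 5.1488.
r = 5.1488 / 83.09 + 0.066 = 0.06197 + 0.066 = 0.12797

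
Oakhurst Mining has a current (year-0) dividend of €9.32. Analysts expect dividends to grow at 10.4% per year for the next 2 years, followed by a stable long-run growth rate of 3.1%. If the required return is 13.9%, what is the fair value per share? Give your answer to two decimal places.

Two-stage DDM. Project D₁…D_2 at 0.104, terminal growth 0.031, discount at r = 0.139.
D_1 = 10.2893
D_2 = 11.3594
Terminal value at t=2: TV = D_3/(r−g) = 11.7115/(0.139−0.031) = 108.4399
P₀ = 10.2893/(1+0.139)^1 + 11.3594/(1+0.139)^2 + 108.4399/(1+0.139)^2 = 101.3772

€101.38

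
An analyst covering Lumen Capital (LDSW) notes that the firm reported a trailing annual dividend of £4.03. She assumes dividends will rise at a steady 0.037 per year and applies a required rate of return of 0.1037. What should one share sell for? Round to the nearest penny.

£62.66

Gordon growth model: P₀ = D₁/(r − g). D₁ = 4.03 × (1 + 0.037) = 4.1791.
P₀ = 4.1791 / (0.1037 − 0.037) = 4.1791 / 0.0667 = 62.6553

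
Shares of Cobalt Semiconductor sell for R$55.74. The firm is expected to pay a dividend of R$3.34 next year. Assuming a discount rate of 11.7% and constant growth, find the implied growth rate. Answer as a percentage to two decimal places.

5.71%

From P₀ = D₁/(r − g), the implied growth is g = r − D₁/P₀.
g = 0.117 − 3.34/55.74 = 0.117 − 0.05992 = 0.05708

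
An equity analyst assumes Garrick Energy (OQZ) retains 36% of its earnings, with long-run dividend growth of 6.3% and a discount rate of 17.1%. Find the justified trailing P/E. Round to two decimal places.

6.30

Payout ratio b = 1 − 0.36 = 0.64.
Justified trailing P/E = b(1+g)/(r−g) = 0.64×(1+0.063)/(0.171−0.063) = 6.2993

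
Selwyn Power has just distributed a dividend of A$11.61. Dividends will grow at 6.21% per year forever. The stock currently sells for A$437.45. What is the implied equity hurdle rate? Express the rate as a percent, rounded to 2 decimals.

Rearranging the constant-growth DDM: r = D₁/P₀ + g.
D₁ = 11.61 × (1 + 0.0621) = 12.3310.
r = 12.3310 / 437.45 + 0.0621 = 0.02819 + 0.0621 = 0.09029

9.03%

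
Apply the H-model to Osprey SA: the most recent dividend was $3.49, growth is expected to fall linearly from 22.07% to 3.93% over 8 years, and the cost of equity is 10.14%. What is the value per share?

H-model: P₀ = D₀[(1+g_L) + H(g_S−g_L)]/(r−g_L), with H = 8/2 = 4.
P₀ = 3.49 × [(1+0.0393) + 4×(0.2207−0.0393)] / (0.1014−0.0393)
   = 3.49 × 1.7649 / 0.0621 = 99.1868

$99.19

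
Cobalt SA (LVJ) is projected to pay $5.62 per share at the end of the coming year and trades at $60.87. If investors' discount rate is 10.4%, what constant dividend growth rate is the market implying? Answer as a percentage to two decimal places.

1.17%

From P₀ = D₁/(r − g), the implied growth is g = r − D₁/P₀.
g = 0.104 − 5.62/60.87 = 0.104 − 0.09233 = 0.01167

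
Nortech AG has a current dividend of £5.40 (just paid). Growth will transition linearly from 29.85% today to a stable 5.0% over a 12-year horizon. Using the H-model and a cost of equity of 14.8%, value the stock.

H-model: P₀ = D₀[(1+g_L) + H(g_S−g_L)]/(r−g_L), with H = 12/2 = 6.
P₀ = 5.40 × [(1+0.05) + 6×(0.2985−0.05)] / (0.148−0.05)
   = 5.40 × 2.5410 / 0.098 = 140.0143

£140.01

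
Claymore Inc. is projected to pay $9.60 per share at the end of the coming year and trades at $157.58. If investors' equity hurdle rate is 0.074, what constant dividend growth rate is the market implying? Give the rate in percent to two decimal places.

1.31%

From P₀ = D₁/(r − g), the implied growth is g = r − D₁/P₀.
g = 0.074 − 9.60/157.58 = 0.074 − 0.06092 = 0.01308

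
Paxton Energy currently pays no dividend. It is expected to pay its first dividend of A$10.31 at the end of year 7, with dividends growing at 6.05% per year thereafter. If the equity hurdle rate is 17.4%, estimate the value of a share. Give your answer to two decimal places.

Deferred-dividend DDM. At t=6 the remaining stream is a growing perpetuity with first payment D_7 = 10.31.
V_6 = D_7/(r−g) = 10.31/(0.174−0.0605) = 90.8370
P₀ = V_6/(1+r)^6 = 90.8370/(1+0.174)^6 = 34.6940

A$34.69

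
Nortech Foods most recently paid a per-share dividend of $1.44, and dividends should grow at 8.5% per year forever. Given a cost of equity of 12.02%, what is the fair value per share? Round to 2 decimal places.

Gordon growth model: P₀ = D₁/(r − g). D₁ = 1.44 × (1 + 0.085) = 1.5624.
P₀ = 1.5624 / (0.1202 − 0.085) = 1.5624 / 0.0352 = 44.3864

$44.39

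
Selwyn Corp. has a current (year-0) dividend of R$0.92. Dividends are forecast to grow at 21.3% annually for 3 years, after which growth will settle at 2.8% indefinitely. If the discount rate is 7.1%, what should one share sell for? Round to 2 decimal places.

Two-stage DDM. Project D₁…D_3 at 0.213, terminal growth 0.028, discount at r = 0.071.
D_1 = 1.1160
D_2 = 1.3537
D_3 = 1.6420
Terminal value at t=3: TV = D_4/(r−g) = 1.6880/(0.071−0.028) = 39.2550
P₀ = 1.1160/(1+0.071)^1 + 1.3537/(1+0.071)^2 + 1.6420/(1+0.071)^3 + 39.2550/(1+0.071)^3 = 35.5128

R$35.51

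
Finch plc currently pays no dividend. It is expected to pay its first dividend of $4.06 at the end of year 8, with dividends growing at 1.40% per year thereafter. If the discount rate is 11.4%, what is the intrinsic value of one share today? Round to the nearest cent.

Deferred-dividend DDM. At t=7 the remaining stream is a growing perpetuity with first payment D_8 = 4.06.
V_7 = D_8/(r−g) = 4.06/(0.114−0.014) = 40.6000
P₀ = V_7/(1+r)^7 = 40.6000/(1+0.114)^7 = 19.0691

$19.07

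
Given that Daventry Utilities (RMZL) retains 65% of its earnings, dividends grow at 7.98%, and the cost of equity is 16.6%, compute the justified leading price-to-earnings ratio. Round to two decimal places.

Payout ratio b = 1 − 0.65 = 0.35.
Justified leading P/E = b/(r−g) = 0.35/(0.166−0.0798) = 4.0603

4.06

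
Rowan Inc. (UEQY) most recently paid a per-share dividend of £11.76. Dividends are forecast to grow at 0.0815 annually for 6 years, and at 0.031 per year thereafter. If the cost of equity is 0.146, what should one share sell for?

Two-stage DDM. Project D₁…D_6 at 0.0815, terminal growth 0.031, discount at r = 0.146.
D_1 = 12.7184
D_2 = 13.7550
D_3 = 14.8760
D_4 = 16.0884
D_5 = 17.3996
D_6 = 18.8177
Terminal value at t=6: TV = D_7/(r−g) = 19.4010/(0.146−0.031) = 168.7047
P₀ = 12.7184/(1+0.146)^1 + 13.7550/(1+0.146)^2 + 14.8760/(1+0.146)^3 + 16.0884/(1+0.146)^4 + 17.3996/(1+0.146)^5 + 18.8177/(1+0.146)^6 + 168.7047/(1+0.146)^6 = 132.3699

£132.37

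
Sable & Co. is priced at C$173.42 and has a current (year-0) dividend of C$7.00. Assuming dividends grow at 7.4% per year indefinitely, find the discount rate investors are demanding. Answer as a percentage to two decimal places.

Rearranging the constant-growth DDM: r = D₁/P₀ + g.
D₁ = 7.00 × (1 + 0.074) = 7.5180.
r = 7.5180 / 173.42 + 0.074 = 0.04335 + 0.074 = 0.11735

11.74%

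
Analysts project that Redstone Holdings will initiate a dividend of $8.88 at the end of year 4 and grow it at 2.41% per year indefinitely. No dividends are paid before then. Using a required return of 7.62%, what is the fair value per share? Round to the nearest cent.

$136.74

Deferred-dividend DDM. At t=3 the remaining stream is a growing perpetuity with first payment D_4 = 8.88.
V_3 = D_4/(r−g) = 8.88/(0.0762−0.0241) = 170.4415
P₀ = V_3/(1+r)^3 = 170.4415/(1+0.0762)^3 = 136.7402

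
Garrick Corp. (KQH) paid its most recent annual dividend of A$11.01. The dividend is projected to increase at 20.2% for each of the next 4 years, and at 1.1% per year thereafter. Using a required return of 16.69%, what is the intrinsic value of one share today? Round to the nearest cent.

Two-stage DDM. Project D₁…D_4 at 0.202, terminal growth 0.011, discount at r = 0.1669.
D_1 = 13.2340
D_2 = 15.9073
D_3 = 19.1206
D_4 = 22.9829
Terminal value at t=4: TV = D_5/(r−g) = 23.2357/(0.1669−0.011) = 149.0425
P₀ = 13.2340/(1+0.1669)^1 + 15.9073/(1+0.1669)^2 + 19.1206/(1+0.1669)^3 + 22.9829/(1+0.1669)^4 + 149.0425/(1+0.1669)^4 = 127.8380

A$127.84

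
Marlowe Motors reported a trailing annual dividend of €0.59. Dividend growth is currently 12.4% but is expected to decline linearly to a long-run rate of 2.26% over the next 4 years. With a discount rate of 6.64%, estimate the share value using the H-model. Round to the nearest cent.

€16.51

H-model: P₀ = D₀[(1+g_L) + H(g_S−g_L)]/(r−g_L), with H = 4/2 = 2.
P₀ = 0.59 × [(1+0.0226) + 2×(0.124−0.0226)] / (0.0664−0.0226)
   = 0.59 × 1.2254 / 0.0438 = 16.5065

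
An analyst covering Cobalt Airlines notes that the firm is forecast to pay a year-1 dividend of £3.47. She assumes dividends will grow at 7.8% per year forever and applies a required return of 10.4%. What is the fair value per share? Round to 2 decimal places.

Gordon growth model: P₀ = D₁/(r − g), with D₁ = 3.47 given directly.
P₀ = 3.4700 / (0.104 − 0.078) = 3.4700 / 0.026 = 133.4615

£133.46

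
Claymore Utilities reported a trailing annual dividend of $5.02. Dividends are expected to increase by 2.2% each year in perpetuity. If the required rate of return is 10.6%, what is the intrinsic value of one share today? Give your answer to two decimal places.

$61.08

Gordon growth model: P₀ = D₁/(r − g). D₁ = 5.02 × (1 + 0.022) = 5.1304.
P₀ = 5.1304 / (0.106 − 0.022) = 5.1304 / 0.084 = 61.0767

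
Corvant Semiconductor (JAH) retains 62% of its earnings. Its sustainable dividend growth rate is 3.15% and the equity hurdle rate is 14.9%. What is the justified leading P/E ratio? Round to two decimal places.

3.23

Payout ratio b = 1 − 0.62 = 0.38.
Justified leading P/E = b/(r−g) = 0.38/(0.149−0.0315) = 3.2340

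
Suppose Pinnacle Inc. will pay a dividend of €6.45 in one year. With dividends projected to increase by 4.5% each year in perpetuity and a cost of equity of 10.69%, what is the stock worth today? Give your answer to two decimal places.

€104.20

Gordon growth model: P₀ = D₁/(r − g), with D₁ = 6.45 given directly.
P₀ = 6.4500 / (0.1069 − 0.045) = 6.4500 / 0.0619 = 104.2003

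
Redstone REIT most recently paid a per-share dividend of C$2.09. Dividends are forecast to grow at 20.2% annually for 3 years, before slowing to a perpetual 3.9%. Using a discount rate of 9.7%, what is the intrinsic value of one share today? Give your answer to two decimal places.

Two-stage DDM. Project D₁…D_3 at 0.202, terminal growth 0.039, discount at r = 0.097.
D_1 = 2.5122
D_2 = 3.0196
D_3 = 3.6296
Terminal value at t=3: TV = D_4/(r−g) = 3.7712/(0.097−0.039) = 65.0200
P₀ = 2.5122/(1+0.097)^1 + 3.0196/(1+0.097)^2 + 3.6296/(1+0.097)^3 + 65.0200/(1+0.097)^3 = 56.8011

C$56.80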